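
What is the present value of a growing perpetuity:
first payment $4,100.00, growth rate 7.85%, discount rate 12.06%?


Formula: PV = C / (r - g)
Spread: r - g = 0.1206 - 0.0785 = 0.0421
Substituting: PV = $4,100.00 / 0.0421
PV = $97,387.17

$97,387.17


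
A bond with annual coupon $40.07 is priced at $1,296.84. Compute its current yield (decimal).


Formula: Current yield = annual coupon / price
Substituting: CY = $40.07 / $1,296.84
CY = 0.030898

0.030898


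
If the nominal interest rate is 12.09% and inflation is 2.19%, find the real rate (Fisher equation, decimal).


Formula: (1 + r_real) = (1 + r_nom) / (1 + inflation)
Substituting: (1 + r_real) = 1.1209 / 1.0219
(1 + r_real) = 1.096878
r_real = 1.096878 - 1 = 0.096878

0.096878


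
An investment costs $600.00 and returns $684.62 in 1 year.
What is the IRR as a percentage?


Formula: IRR = C1/C0 - 1
Substituting: IRR = $684.62 / $600.00 - 1
Ratio: 1.141033 - 1 = 0.141033
IRR = 14.1033%

14.1033%


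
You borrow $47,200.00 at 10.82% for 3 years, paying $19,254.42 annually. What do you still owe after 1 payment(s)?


Formula: Balance = PV*(1+r)^k - PMT*((1+r)^k - 1)/r
Growth: (1 + 0.1082)^1 = 1.1082
Accumulated factor: ((1+r)^k - 1)/r = 1.0
Balance = $47,200.00 * 1.1082 - $19,254.42 * 1.0
Balance = $33,052.62

$33,052.62


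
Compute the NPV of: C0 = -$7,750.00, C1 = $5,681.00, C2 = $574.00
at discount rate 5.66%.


Formula: NPV = C0 + C1/(1+r) + C2/(1+r)^2
Discount C1: $5,681.00 / (1 + 0.0566) = $5,376.68
Discount C2: $574.00 / (1 + 0.0566)^2 = $514.15
NPV = -$7,750.00 + $5,376.68 + $514.15 = -$1,859.17

-$1,859.17


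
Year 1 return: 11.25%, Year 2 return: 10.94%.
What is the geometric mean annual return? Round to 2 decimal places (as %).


Formula: Geometric mean = ((1+r1)*(1+r2))^(1/2) - 1
Product: (1 + 0.1125) * (1 + 0.1094) = 1.1125 * 1.1094 = 1.234207
Square root: 1.234207^0.5 = 1.110949
Geometric mean = 1.110949 - 1 = 0.110949
As percentage: 11.09%

11.09%


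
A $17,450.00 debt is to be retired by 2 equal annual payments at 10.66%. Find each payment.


Formula: PMT = PV * r / (1 - (1+r)^(-n))
Denominator: 1 - (1 + 0.1066)^(-2) = 0.183383
Numerator: $17,450.00 * 0.1066 = 1860.17
PMT = 1860.17 / 0.183383 = $10,143.66

$10,143.66


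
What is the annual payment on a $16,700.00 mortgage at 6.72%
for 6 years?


Formula: PMT = PV * r / (1 - (1+r)^(-n))
Denominator: 1 - (1 + 0.0672)^(-6) = 0.323099
Numerator: $16,700.00 * 0.0672 = 1122.24
PMT = 1122.24 / 0.323099 = $3,473.36

$3,473.36


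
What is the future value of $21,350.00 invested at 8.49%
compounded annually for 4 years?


Formula: FV = P * (1 + r)^n
Substituting: FV = $21,350.00 * (1 + 0.0849)^4
Growth factor: (1.0849)^4 = 1.385348
FV = $21,350.00 * 1.385348 = $29,577.18

$29,577.18


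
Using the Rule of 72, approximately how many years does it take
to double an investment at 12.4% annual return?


Formula: Years ≈ 72 / r
Substituting: Years ≈ 72 / 12.4
Years ≈ 5.8

5.8 years


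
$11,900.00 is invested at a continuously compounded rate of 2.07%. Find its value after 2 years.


Formula: FV = P * e^(r*t)
Exponent: r*t = 0.0207 * 2 = 0.0414
e^(0.0414) = 1.042269
FV = $11,900.00 * 1.042269 = $12,403.00

$12,403.00


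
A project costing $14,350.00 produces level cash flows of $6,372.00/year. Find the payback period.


Formula: Payback = investment / annual cash flow
Substituting: Payback = $14,350.00 / $6,372.00
Payback = 2.252 years

2.252 years


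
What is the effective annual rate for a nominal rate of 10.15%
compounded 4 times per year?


Formula: EAR = (1 + r/m)^m - 1
Period rate: r/m = 0.1015 / 4 = 0.025375
Compounding: (1 + 0.025375)^4 = 1.105429
EAR = 1.105429 - 1 = 0.105429

0.105429


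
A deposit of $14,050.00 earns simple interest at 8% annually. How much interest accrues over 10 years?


Formula: I = P * r * t
Substituting: I = $14,050.00 * 0.08 * 10
Step: I = $14,050.00 * 0.8
I = $11,240.00

$11,240.00


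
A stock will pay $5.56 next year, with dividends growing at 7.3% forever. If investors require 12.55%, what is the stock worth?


Formula: P = D1 / (r - g)
Spread: r - g = 0.1255 - 0.073 = 0.0525
Substituting: P = $5.56 / 0.0525
P = $105.90

$105.90


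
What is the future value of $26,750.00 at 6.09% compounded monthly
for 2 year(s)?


Formula: FV = P * (1 + r/m)^(m*t)
Period rate: r/m = 0.0609 / 12 = 0.005075
Total periods: m*t = 12 * 2 = 24
Growth factor: (1 + 0.005075)^24 = 1.12918
FV = $26,750.00 * 1.12918 = $30,205.57

$30,205.57


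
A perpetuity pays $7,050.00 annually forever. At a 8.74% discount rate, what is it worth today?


Formula: PV = C / r
Substituting: PV = $7,050.00 / 0.0874
PV = $80,663.62

$80,663.62


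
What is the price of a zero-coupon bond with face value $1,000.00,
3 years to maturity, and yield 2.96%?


Formula: Price = FV / (1 + r)^n
Substituting: Price = $1,000.00 / (1 + 0.0296)^3
Discount factor: (1.0296)^3 = 1.091454
Price = $1,000.00 / 1.091454 = $916.21

$916.21


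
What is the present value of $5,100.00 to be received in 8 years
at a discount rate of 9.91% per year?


Formula: PV = FV / (1 + r)^n
Substituting: PV = $5,100.00 / (1 + 0.0991)^8
Discount factor: (1.0991)^8 = 2.129598
PV = $5,100.00 / 2.129598 = $2,394.82

$2,394.82


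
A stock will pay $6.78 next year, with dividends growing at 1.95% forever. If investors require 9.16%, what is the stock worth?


Formula: P = D1 / (r - g)
Spread: r - g = 0.0916 - 0.0195 = 0.0721
Substituting: P = $6.78 / 0.0721
P = $94.04

$94.04


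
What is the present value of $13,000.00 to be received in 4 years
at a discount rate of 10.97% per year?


Formula: PV = FV / (1 + r)^n
Substituting: PV = $13,000.00 / (1 + 0.1097)^4
Discount factor: (1.1097)^4 = 1.51643
PV = $13,000.00 / 1.51643 = $8,572.77

$8,572.77


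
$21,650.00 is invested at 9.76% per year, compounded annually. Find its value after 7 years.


Formula: FV = P * (1 + r)^n
Substituting: FV = $21,650.00 * (1 + 0.0976)^7
Growth factor: (1.0976)^7 = 1.919149
FV = $21,650.00 * 1.919149 = $41,549.58

$41,549.58


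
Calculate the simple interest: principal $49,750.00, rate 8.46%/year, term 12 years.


Formula: I = P * r * t
Substituting: I = $49,750.00 * 0.0846 * 12
Step: I = $49,750.00 * 1.0152
I = $50,506.20

$50,506.20


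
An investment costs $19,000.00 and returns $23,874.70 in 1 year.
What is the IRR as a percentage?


Formula: IRR = C1/C0 - 1
Substituting: IRR = $23,874.70 / $19,000.00 - 1
Ratio: 1.256563 - 1 = 0.256563
IRR = 25.6563%

25.6563%


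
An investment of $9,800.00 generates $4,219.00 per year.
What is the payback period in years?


Formula: Payback = investment / annual cash flow
Substituting: Payback = $9,800.00 / $4,219.00
Payback = 2.3228 years

2.3228 years


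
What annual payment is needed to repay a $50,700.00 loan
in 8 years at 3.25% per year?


Formula: PMT = PV * r / (1 - (1+r)^(-n))
Denominator: 1 - (1 + 0.0325)^(-8) = 0.225753
Numerator: $50,700.00 * 0.0325 = 1647.75
PMT = 1647.75 / 0.225753 = $7,298.91

$7,298.91


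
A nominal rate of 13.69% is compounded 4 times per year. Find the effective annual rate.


Formula: EAR = (1 + r/m)^m - 1
Period rate: r/m = 0.1369 / 4 = 0.034225
Compounding: (1 + 0.034225)^4 = 1.14409
EAR = 1.14409 - 1 = 0.14409

0.14409


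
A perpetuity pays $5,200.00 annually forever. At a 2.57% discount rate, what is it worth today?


Formula: PV = C / r
Substituting: PV = $5,200.00 / 0.0257
PV = $202,334.63

$202,334.63


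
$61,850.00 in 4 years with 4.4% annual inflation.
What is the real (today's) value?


Formula: Real value = nominal / (1 + inflation)^years
Price level: (1 + 0.044)^4 = 1.18796
Real value = $61,850.00 / 1.18796 = $52,064.02

$52,064.02


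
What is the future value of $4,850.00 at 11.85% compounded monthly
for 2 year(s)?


Formula: FV = P * (1 + r/m)^(m*t)
Period rate: r/m = 0.1185 / 12 = 0.009875
Total periods: m*t = 12 * 2 = 24
Growth factor: (1 + 0.009875)^24 = 1.265969
FV = $4,850.00 * 1.265969 = $6,139.95

$6,139.95


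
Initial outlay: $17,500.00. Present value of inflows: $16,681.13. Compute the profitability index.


Formula: PI = PV(cash flows) / initial investment
Substituting: PI = $16,681.13 / $17,500.00
PI = 0.9532

0.9532


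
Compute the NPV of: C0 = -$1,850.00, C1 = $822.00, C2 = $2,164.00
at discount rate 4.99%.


Formula: NPV = C0 + C1/(1+r) + C2/(1+r)^2
Discount C1: $822.00 / (1 + 0.0499) = $782.93
Discount C2: $2,164.00 / (1 + 0.0499)^2 = $1,963.19
NPV = -$1,850.00 + $782.93 + $1,963.19 = $896.12

$896.12


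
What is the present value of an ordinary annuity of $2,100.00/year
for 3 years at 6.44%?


Formula: PV = PMT * (1 - (1+r)^(-n)) / r
Discount factor: (1 + 0.0644)^(-3) = 0.82925
Bracket: 1 - 0.82925 = 0.17075
PV = $2,100.00 * 0.17075 / 0.0644 = $5,567.94

$5,567.94


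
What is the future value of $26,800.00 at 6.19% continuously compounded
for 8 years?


Formula: FV = P * e^(r*t)
Exponent: r*t = 0.0619 * 8 = 0.4952
e^(0.4952) = 1.640826
FV = $26,800.00 * 1.640826 = $43,974.15

$43,974.15


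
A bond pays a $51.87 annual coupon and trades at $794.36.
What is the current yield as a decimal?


Formula: Current yield = annual coupon / price
Substituting: CY = $51.87 / $794.36
CY = 0.065298

0.065298


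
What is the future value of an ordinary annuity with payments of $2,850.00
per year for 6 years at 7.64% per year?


Formula: FV = PMT * ((1+r)^n - 1) / r
Growth factor: (1 + 0.0764)^6 = 1.5554
Numerator: 1.5554 - 1 = 0.5554
FV = $2,850.00 * 0.5554 / 0.0764 = $20,718.46

$20,718.46


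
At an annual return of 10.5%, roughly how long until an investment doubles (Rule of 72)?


Formula: Years ≈ 72 / r
Substituting: Years ≈ 72 / 10.5
Years ≈ 6.9

6.9 years


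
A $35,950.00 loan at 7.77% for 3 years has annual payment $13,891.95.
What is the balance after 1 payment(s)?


Formula: Balance = PV*(1+r)^k - PMT*((1+r)^k - 1)/r
Growth: (1 + 0.0777)^1 = 1.0777
Accumulated factor: ((1+r)^k - 1)/r = 1.0
Balance = $35,950.00 * 1.0777 - $13,891.95 * 1.0
Balance = $24,851.37

$24,851.37


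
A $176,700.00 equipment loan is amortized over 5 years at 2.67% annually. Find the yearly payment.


Formula: PMT = PV * r / (1 - (1+r)^(-n))
Denominator: 1 - (1 + 0.0267)^(-5) = 0.123439
Numerator: $176,700.00 * 0.0267 = 4717.89
PMT = 4717.89 / 0.123439 = $38,220.45

$38,220.45


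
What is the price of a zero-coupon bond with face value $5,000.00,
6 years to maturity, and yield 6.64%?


Formula: Price = FV / (1 + r)^n
Substituting: Price = $5,000.00 / (1 + 0.0664)^6
Discount factor: (1.0664)^6 = 1.470689
Price = $5,000.00 / 1.470689 = $3,399.77

$3,399.77


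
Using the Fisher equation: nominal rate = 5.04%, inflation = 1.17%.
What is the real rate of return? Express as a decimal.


Formula: (1 + r_real) = (1 + r_nom) / (1 + inflation)
Substituting: (1 + r_real) = 1.0504 / 1.0117
(1 + r_real) = 1.038252
r_real = 1.038252 - 1 = 0.038252

0.038252


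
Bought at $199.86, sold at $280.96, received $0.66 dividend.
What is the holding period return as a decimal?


Formula: HPR = (P1 - P0 + D) / P0
Gain: $280.96 - $199.86 + $0.66 = $81.76
HPR = $81.76 / $199.86 = 0.4091

0.4091


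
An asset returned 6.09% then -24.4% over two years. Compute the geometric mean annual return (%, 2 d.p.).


Formula: Geometric mean = ((1+r1)*(1+r2))^(1/2) - 1
Product: (1 + 0.0609) * (1 + -0.244) = 1.0609 * 0.756 = 0.80204
Square root: 0.80204^0.5 = 0.895567
Geometric mean = 0.895567 - 1 = -0.104433
As percentage: -10.44%

-10.44%


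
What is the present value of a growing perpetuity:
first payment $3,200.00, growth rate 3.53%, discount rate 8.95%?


Formula: PV = C / (r - g)
Spread: r - g = 0.0895 - 0.0353 = 0.0542
Substituting: PV = $3,200.00 / 0.0542
PV = $59,040.59

$59,040.59


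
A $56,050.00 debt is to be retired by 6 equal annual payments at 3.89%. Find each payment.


Formula: PMT = PV * r / (1 - (1+r)^(-n))
Denominator: 1 - (1 + 0.0389)^(-6) = 0.204651
Numerator: $56,050.00 * 0.0389 = 2180.345
PMT = 2180.345 / 0.204651 = $10,653.95

$10,653.95


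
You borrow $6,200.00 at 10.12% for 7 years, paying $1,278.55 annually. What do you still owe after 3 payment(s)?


Formula: Balance = PV*(1+r)^k - PMT*((1+r)^k - 1)/r
Growth: (1 + 0.1012)^3 = 1.335361
Accumulated factor: ((1+r)^k - 1)/r = 3.313841
Balance = $6,200.00 * 1.335361 - $1,278.55 * 3.313841
Balance = $4,042.32

$4,042.32


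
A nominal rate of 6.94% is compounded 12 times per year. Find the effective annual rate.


Formula: EAR = (1 + r/m)^m - 1
Period rate: r/m = 0.0694 / 12 = 0.005783
Compounding: (1 + 0.005783)^12 = 1.071651
EAR = 1.071651 - 1 = 0.071651

0.071651


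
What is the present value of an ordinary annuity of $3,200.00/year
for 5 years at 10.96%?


Formula: PV = PMT * (1 - (1+r)^(-n)) / r
Discount factor: (1 + 0.1096)^(-5) = 0.594522
Bracket: 1 - 0.594522 = 0.405478
PV = $3,200.00 * 0.405478 / 0.1096 = $11,838.78

$11,838.78


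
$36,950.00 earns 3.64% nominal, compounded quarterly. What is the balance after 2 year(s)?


Formula: FV = P * (1 + r/m)^(m*t)
Period rate: r/m = 0.0364 / 4 = 0.0091
Total periods: m*t = 4 * 2 = 8
Growth factor: (1 + 0.0091)^8 = 1.075161
FV = $36,950.00 * 1.075161 = $39,727.21

$39,727.21


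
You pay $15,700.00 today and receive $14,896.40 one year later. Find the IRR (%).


Formula: IRR = C1/C0 - 1
Substituting: IRR = $14,896.40 / $15,700.00 - 1
Ratio: 0.948815 - 1 = -0.051185
IRR = -5.1185%

-5.1185%


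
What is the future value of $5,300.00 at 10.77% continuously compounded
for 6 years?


Formula: FV = P * e^(r*t)
Exponent: r*t = 0.1077 * 6 = 0.6462
e^(0.6462) = 1.908276
FV = $5,300.00 * 1.908276 = $10,113.86

$10,113.86


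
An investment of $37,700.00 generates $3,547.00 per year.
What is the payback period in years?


Formula: Payback = investment / annual cash flow
Substituting: Payback = $37,700.00 / $3,547.00
Payback = 10.6287 years

10.6287 years


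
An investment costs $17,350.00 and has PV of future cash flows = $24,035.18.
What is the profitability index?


Formula: PI = PV(cash flows) / initial investment
Substituting: PI = $24,035.18 / $17,350.00
PI = 1.3853

1.3853


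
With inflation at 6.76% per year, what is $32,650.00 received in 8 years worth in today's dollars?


Formula: Real value = nominal / (1 + inflation)^years
Price level: (1 + 0.0676)^8 = 1.687596
Real value = $32,650.00 / 1.687596 = $19,347.05

$19,347.05


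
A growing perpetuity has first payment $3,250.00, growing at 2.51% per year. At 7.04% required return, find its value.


Formula: PV = C / (r - g)
Spread: r - g = 0.0704 - 0.0251 = 0.0453
Substituting: PV = $3,250.00 / 0.0453
PV = $71,743.93

$71,743.93


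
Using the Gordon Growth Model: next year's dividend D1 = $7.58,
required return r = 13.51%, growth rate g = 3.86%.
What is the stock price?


Formula: P = D1 / (r - g)
Spread: r - g = 0.1351 - 0.0386 = 0.0965
Substituting: P = $7.58 / 0.0965
P = $78.55

$78.55


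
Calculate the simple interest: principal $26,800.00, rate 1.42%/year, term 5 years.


Formula: I = P * r * t
Substituting: I = $26,800.00 * 0.0142 * 5
Step: I = $26,800.00 * 0.071
I = $1,902.80

$1,902.80


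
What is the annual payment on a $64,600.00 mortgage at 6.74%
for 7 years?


Formula: PMT = PV * r / (1 - (1+r)^(-n))
Denominator: 1 - (1 + 0.0674)^(-7) = 0.366554
Numerator: $64,600.00 * 0.0674 = 4354.04
PMT = 4354.04 / 0.366554 = $11,878.31

$11,878.31


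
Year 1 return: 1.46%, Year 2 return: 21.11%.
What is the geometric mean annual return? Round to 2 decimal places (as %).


Formula: Geometric mean = ((1+r1)*(1+r2))^(1/2) - 1
Product: (1 + 0.0146) * (1 + 0.2111) = 1.0146 * 1.2111 = 1.228782
Square root: 1.228782^0.5 = 1.108504
Geometric mean = 1.108504 - 1 = 0.108504
As percentage: 10.85%

10.85%


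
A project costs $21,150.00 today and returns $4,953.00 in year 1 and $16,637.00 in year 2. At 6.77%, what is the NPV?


Formula: NPV = C0 + C1/(1+r) + C2/(1+r)^2
Discount C1: $4,953.00 / (1 + 0.0677) = $4,638.94
Discount C2: $16,637.00 / (1 + 0.0677)^2 = $14,594.07
NPV = -$21,150.00 + $4,638.94 + $14,594.07 = -$1,916.98

-$1,916.98


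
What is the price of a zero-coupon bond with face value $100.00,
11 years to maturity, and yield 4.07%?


Formula: Price = FV / (1 + r)^n
Substituting: Price = $100.00 / (1 + 0.0407)^11
Discount factor: (1.0407)^11 = 1.55089
Price = $100.00 / 1.55089 = $64.48

$64.48


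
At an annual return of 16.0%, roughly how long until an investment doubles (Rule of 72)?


Formula: Years ≈ 72 / r
Substituting: Years ≈ 72 / 16.0
Years ≈ 4.5

4.5 years


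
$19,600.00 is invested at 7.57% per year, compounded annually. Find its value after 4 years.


Formula: FV = P * (1 + r)^n
Substituting: FV = $19,600.00 * (1 + 0.0757)^4
Growth factor: (1.0757)^4 = 1.338951
FV = $19,600.00 * 1.338951 = $26,243.44

$26,243.44


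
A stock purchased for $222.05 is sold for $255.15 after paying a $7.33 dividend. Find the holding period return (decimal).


Formula: HPR = (P1 - P0 + D) / P0
Gain: $255.15 - $222.05 + $7.33 = $40.43
HPR = $40.43 / $222.05 = 0.1821

0.1821


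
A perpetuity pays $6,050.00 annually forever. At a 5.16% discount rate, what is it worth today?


Formula: PV = C / r
Substituting: PV = $6,050.00 / 0.0516
PV = $117,248.06

$117,248.06


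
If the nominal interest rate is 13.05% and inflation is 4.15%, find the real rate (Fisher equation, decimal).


Formula: (1 + r_real) = (1 + r_nom) / (1 + inflation)
Substituting: (1 + r_real) = 1.1305 / 1.0415
(1 + r_real) = 1.085454
r_real = 1.085454 - 1 = 0.085454

0.085454


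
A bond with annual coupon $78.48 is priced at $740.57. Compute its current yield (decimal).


Formula: Current yield = annual coupon / price
Substituting: CY = $78.48 / $740.57
CY = 0.105972

0.105972


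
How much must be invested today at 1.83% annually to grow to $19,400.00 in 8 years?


Formula: PV = FV / (1 + r)^n
Substituting: PV = $19,400.00 / (1 + 0.0183)^8
Discount factor: (1.0183)^8 = 1.156128
PV = $19,400.00 / 1.156128 = $16,780.15

$16,780.15


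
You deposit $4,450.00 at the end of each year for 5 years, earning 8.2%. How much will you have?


Formula: FV = PMT * ((1+r)^n - 1) / r
Growth factor: (1 + 0.082)^5 = 1.482983
Numerator: 1.482983 - 1 = 0.482983
FV = $4,450.00 * 0.482983 / 0.082 = $26,210.69

$26,210.69


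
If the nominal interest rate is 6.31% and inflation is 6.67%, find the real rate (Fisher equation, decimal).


Formula: (1 + r_real) = (1 + r_nom) / (1 + inflation)
Substituting: (1 + r_real) = 1.0631 / 1.0667
(1 + r_real) = 0.996625
r_real = 0.996625 - 1 = -0.003375

-0.003375


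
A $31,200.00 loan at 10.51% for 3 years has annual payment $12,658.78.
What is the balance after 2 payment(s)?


Formula: Balance = PV*(1+r)^k - PMT*((1+r)^k - 1)/r
Growth: (1 + 0.1051)^2 = 1.221246
Accumulated factor: ((1+r)^k - 1)/r = 2.1051
Balance = $31,200.00 * 1.221246 - $12,658.78 * 2.1051
Balance = $11,454.88

$11,454.88


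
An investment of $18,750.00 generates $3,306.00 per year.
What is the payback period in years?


Formula: Payback = investment / annual cash flow
Substituting: Payback = $18,750.00 / $3,306.00
Payback = 5.6715 years

5.6715 years


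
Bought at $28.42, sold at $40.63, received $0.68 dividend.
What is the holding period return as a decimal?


Formula: HPR = (P1 - P0 + D) / P0
Gain: $40.63 - $28.42 + $0.68 = $12.89
HPR = $12.89 / $28.42 = 0.4536

0.4536


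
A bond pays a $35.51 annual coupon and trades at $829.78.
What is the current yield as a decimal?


Formula: Current yield = annual coupon / price
Substituting: CY = $35.51 / $829.78
CY = 0.042794

0.042794


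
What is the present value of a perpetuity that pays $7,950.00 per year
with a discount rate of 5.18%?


Formula: PV = C / r
Substituting: PV = $7,950.00 / 0.0518
PV = $153,474.90

$153,474.90


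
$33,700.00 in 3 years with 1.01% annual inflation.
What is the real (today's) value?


Formula: Real value = nominal / (1 + inflation)^years
Price level: (1 + 0.0101)^3 = 1.030607
Real value = $33,700.00 / 1.030607 = $32,699.17

$32,699.17


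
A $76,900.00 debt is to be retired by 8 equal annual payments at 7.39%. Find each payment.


Formula: PMT = PV * r / (1 - (1+r)^(-n))
Denominator: 1 - (1 + 0.0739)^(-8) = 0.434687
Numerator: $76,900.00 * 0.0739 = 5682.91
PMT = 5682.91 / 0.434687 = $13,073.58

$13,073.58


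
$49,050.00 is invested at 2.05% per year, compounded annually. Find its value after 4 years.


Formula: FV = P * (1 + r)^n
Substituting: FV = $49,050.00 * (1 + 0.0205)^4
Growth factor: (1.0205)^4 = 1.084556
FV = $49,050.00 * 1.084556 = $53,197.48

$53,197.48


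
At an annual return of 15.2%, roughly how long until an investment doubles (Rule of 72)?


Formula: Years ≈ 72 / r
Substituting: Years ≈ 72 / 15.2
Years ≈ 4.7

4.7 years


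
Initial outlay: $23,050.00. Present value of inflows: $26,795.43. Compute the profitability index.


Formula: PI = PV(cash flows) / initial investment
Substituting: PI = $26,795.43 / $23,050.00
PI = 1.1625

1.1625


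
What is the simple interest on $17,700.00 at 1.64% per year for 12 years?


Formula: I = P * r * t
Substituting: I = $17,700.00 * 0.0164 * 12
Step: I = $17,700.00 * 0.1968
I = $3,483.36

$3,483.36


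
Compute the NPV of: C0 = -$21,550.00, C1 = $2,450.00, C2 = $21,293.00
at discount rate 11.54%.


Formula: NPV = C0 + C1/(1+r) + C2/(1+r)^2
Discount C1: $2,450.00 / (1 + 0.1154) = $2,196.52
Discount C2: $21,293.00 / (1 + 0.1154)^2 = $17,114.95
NPV = -$21,550.00 + $2,196.52 + $17,114.95 = -$2,238.53

-$2,238.53


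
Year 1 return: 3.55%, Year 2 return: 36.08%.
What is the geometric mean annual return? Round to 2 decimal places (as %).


Formula: Geometric mean = ((1+r1)*(1+r2))^(1/2) - 1
Product: (1 + 0.0355) * (1 + 0.3608) = 1.0355 * 1.3608 = 1.409108
Square root: 1.409108^0.5 = 1.187059
Geometric mean = 1.187059 - 1 = 0.187059
As percentage: 18.71%

18.71%


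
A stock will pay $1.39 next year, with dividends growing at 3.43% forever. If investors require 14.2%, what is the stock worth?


Formula: P = D1 / (r - g)
Spread: r - g = 0.142 - 0.0343 = 0.1077
Substituting: P = $1.39 / 0.1077
P = $12.91

$12.91


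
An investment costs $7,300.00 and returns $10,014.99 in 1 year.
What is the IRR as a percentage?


Formula: IRR = C1/C0 - 1
Substituting: IRR = $10,014.99 / $7,300.00 - 1
Ratio: 1.371916 - 1 = 0.371916
IRR = 37.1916%

37.1916%


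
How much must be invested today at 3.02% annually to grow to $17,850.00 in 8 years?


Formula: PV = FV / (1 + r)^n
Substituting: PV = $17,850.00 / (1 + 0.0302)^8
Discount factor: (1.0302)^8 = 1.268739
PV = $17,850.00 / 1.268739 = $14,069.09

$14,069.09


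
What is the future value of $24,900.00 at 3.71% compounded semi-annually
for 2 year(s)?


Formula: FV = P * (1 + r/m)^(m*t)
Period rate: r/m = 0.0371 / 2 = 0.01855
Total periods: m*t = 2 * 2 = 4
Growth factor: (1 + 0.01855)^4 = 1.07629
FV = $24,900.00 * 1.07629 = $26,799.63

$26,799.63


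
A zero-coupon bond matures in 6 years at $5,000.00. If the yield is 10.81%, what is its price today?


Formula: Price = FV / (1 + r)^n
Substituting: Price = $5,000.00 / (1 + 0.1081)^6
Discount factor: (1.1081)^6 = 1.851287
Price = $5,000.00 / 1.851287 = $2,700.82

$2,700.82


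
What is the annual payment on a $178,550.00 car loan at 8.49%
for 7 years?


Formula: PMT = PV * r / (1 - (1+r)^(-n))
Denominator: 1 - (1 + 0.0849)^(-7) = 0.434709
Numerator: $178,550.00 * 0.0849 = 15158.895
PMT = 15158.895 / 0.434709 = $34,871.36

$34,871.36


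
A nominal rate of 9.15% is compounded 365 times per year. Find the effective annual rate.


Formula: EAR = (1 + r/m)^m - 1
Period rate: r/m = 0.0915 / 365 = 0.000251
Compounding: (1 + 0.000251)^365 = 1.095804
EAR = 1.095804 - 1 = 0.095804

0.095804


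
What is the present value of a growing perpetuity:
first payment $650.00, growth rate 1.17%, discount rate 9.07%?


Formula: PV = C / (r - g)
Spread: r - g = 0.0907 - 0.0117 = 0.079
Substituting: PV = $650.00 / 0.079
PV = $8,227.85

$8,227.85


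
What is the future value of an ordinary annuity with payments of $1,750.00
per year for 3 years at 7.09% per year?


Formula: FV = PMT * ((1+r)^n - 1) / r
Growth factor: (1 + 0.0709)^3 = 1.228137
Numerator: 1.228137 - 1 = 0.228137
FV = $1,750.00 * 0.228137 / 0.0709 = $5,631.02

$5,631.02


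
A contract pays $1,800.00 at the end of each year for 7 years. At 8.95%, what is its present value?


Formula: PV = PMT * (1 - (1+r)^(-n)) / r
Discount factor: (1 + 0.0895)^(-7) = 0.548794
Bracket: 1 - 0.548794 = 0.451206
PV = $1,800.00 * 0.451206 / 0.0895 = $9,074.53

$9,074.53


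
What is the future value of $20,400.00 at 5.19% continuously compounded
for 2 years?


Formula: FV = P * e^(r*t)
Exponent: r*t = 0.0519 * 2 = 0.1038
e^(0.1038) = 1.109379
FV = $20,400.00 * 1.109379 = $22,631.32

$22,631.32


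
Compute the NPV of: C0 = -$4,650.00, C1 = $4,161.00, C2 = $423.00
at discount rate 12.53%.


Formula: NPV = C0 + C1/(1+r) + C2/(1+r)^2
Discount C1: $4,161.00 / (1 + 0.1253) = $3,697.68
Discount C2: $423.00 / (1 + 0.1253)^2 = $334.04
NPV = -$4,650.00 + $3,697.68 + $334.04 = -$618.28

-$618.28


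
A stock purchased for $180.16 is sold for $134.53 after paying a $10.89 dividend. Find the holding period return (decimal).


Formula: HPR = (P1 - P0 + D) / P0
Gain: $134.53 - $180.16 + $10.89 = -$34.74
HPR = -$34.74 / $180.16 = -0.1928

-0.1928


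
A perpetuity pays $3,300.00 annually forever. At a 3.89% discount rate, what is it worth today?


Formula: PV = C / r
Substituting: PV = $3,300.00 / 0.0389
PV = $84,832.90

$84,832.90


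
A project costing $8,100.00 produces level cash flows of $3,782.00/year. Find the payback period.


Formula: Payback = investment / annual cash flow
Substituting: Payback = $8,100.00 / $3,782.00
Payback = 2.1417 years

2.1417 years


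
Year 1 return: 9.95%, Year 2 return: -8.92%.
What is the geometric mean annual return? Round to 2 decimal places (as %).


Formula: Geometric mean = ((1+r1)*(1+r2))^(1/2) - 1
Product: (1 + 0.0995) * (1 + -0.0892) = 1.0995 * 0.9108 = 1.001425
Square root: 1.001425^0.5 = 1.000712
Geometric mean = 1.000712 - 1 = 0.000712
As percentage: 0.07%

0.07%


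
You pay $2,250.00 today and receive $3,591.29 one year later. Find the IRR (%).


Formula: IRR = C1/C0 - 1
Substituting: IRR = $3,591.29 / $2,250.00 - 1
Ratio: 1.596129 - 1 = 0.596129
IRR = 59.6129%

59.6129%


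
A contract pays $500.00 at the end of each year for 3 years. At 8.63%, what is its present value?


Formula: PV = PMT * (1 - (1+r)^(-n)) / r
Discount factor: (1 + 0.0863)^(-3) = 0.780101
Bracket: 1 - 0.780101 = 0.219899
PV = $500.00 * 0.219899 / 0.0863 = $1,274.04

$1,274.04


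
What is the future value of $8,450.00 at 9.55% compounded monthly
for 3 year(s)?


Formula: FV = P * (1 + r/m)^(m*t)
Period rate: r/m = 0.0955 / 12 = 0.007958
Total periods: m*t = 12 * 3 = 36
Growth factor: (1 + 0.007958)^36 = 1.330249
FV = $8,450.00 * 1.330249 = $11,240.60

$11,240.60


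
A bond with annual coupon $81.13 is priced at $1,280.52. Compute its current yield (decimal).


Formula: Current yield = annual coupon / price
Substituting: CY = $81.13 / $1,280.52
CY = 0.063357

0.063357


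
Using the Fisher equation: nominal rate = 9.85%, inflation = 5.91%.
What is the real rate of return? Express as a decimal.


Formula: (1 + r_real) = (1 + r_nom) / (1 + inflation)
Substituting: (1 + r_real) = 1.0985 / 1.0591
(1 + r_real) = 1.037201
r_real = 1.037201 - 1 = 0.037201

0.037201


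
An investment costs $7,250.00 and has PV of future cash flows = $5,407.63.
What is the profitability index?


Formula: PI = PV(cash flows) / initial investment
Substituting: PI = $5,407.63 / $7,250.00
PI = 0.7459

0.7459


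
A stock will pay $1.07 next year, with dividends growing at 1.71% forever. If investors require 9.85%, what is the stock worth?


Formula: P = D1 / (r - g)
Spread: r - g = 0.0985 - 0.0171 = 0.0814
Substituting: P = $1.07 / 0.0814
P = $13.14

$13.14


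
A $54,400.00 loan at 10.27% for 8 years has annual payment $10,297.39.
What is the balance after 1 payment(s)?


Formula: Balance = PV*(1+r)^k - PMT*((1+r)^k - 1)/r
Growth: (1 + 0.1027)^1 = 1.1027
Accumulated factor: ((1+r)^k - 1)/r = 1.0
Balance = $54,400.00 * 1.1027 - $10,297.39 * 1.0
Balance = $49,689.49

$49,689.49


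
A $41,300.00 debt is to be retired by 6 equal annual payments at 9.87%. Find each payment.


Formula: PMT = PV * r / (1 - (1+r)^(-n))
Denominator: 1 - (1 + 0.0987)^(-6) = 0.431507
Numerator: $41,300.00 * 0.0987 = 4076.31
PMT = 4076.31 / 0.431507 = $9,446.69

$9,446.69


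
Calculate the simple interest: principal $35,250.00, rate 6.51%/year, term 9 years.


Formula: I = P * r * t
Substituting: I = $35,250.00 * 0.0651 * 9
Step: I = $35,250.00 * 0.5859
I = $20,652.98

$20,652.98


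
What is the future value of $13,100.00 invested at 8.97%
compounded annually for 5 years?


Formula: FV = P * (1 + r)^n
Substituting: FV = $13,100.00 * (1 + 0.0897)^5
Growth factor: (1.0897)^5 = 1.536508
FV = $13,100.00 * 1.536508 = $20,128.25

$20,128.25


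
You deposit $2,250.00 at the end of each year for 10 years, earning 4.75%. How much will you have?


Formula: FV = PMT * ((1+r)^n - 1) / r
Growth factor: (1 + 0.0475)^10 = 1.590524
Numerator: 1.590524 - 1 = 0.590524
FV = $2,250.00 * 0.590524 / 0.0475 = $27,972.21

$27,972.21


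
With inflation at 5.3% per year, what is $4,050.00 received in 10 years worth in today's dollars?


Formula: Real value = nominal / (1 + inflation)^years
Price level: (1 + 0.053)^10 = 1.676037
Real value = $4,050.00 / 1.676037 = $2,416.41

$2,416.41


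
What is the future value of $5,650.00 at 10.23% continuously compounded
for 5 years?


Formula: FV = P * e^(r*t)
Exponent: r*t = 0.1023 * 5 = 0.5115
e^(0.5115) = 1.667791
FV = $5,650.00 * 1.667791 = $9,423.02

$9,423.02


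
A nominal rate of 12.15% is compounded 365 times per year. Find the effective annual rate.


Formula: EAR = (1 + r/m)^m - 1
Period rate: r/m = 0.1215 / 365 = 0.000333
Compounding: (1 + 0.000333)^365 = 1.129167
EAR = 1.129167 - 1 = 0.129167

0.129167


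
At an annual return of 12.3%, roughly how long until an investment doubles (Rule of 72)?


Formula: Years ≈ 72 / r
Substituting: Years ≈ 72 / 12.3
Years ≈ 5.9

5.9 years


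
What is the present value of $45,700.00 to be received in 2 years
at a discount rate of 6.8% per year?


Formula: PV = FV / (1 + r)^n
Substituting: PV = $45,700.00 / (1 + 0.068)^2
Discount factor: (1.068)^2 = 1.140624
PV = $45,700.00 / 1.140624 = $40,065.79

$40,065.79


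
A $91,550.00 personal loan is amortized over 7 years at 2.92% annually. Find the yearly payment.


Formula: PMT = PV * r / (1 - (1+r)^(-n))
Denominator: 1 - (1 + 0.0292)^(-7) = 0.182474
Numerator: $91,550.00 * 0.0292 = 2673.26
PMT = 2673.26 / 0.182474 = $14,650.08

$14,650.08


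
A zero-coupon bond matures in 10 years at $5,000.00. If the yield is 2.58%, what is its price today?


Formula: Price = FV / (1 + r)^n
Substituting: Price = $5,000.00 / (1 + 0.0258)^10
Discount factor: (1.0258)^10 = 1.290111
Price = $5,000.00 / 1.290111 = $3,875.64

$3,875.64


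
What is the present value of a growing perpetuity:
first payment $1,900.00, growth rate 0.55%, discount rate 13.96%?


Formula: PV = C / (r - g)
Spread: r - g = 0.1396 - 0.0055 = 0.1341
Substituting: PV = $1,900.00 / 0.1341
PV = $14,168.53

$14,168.53


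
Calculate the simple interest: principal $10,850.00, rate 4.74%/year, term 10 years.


Formula: I = P * r * t
Substituting: I = $10,850.00 * 0.0474 * 10
Step: I = $10,850.00 * 0.474
I = $5,142.90

$5,142.90


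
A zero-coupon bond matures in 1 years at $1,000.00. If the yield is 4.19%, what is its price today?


Formula: Price = FV / (1 + r)^n
Substituting: Price = $1,000.00 / (1 + 0.0419)^1
Discount factor: (1.0419)^1 = 1.0419
Price = $1,000.00 / 1.0419 = $959.79

$959.79


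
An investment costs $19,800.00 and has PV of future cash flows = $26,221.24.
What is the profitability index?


Formula: PI = PV(cash flows) / initial investment
Substituting: PI = $26,221.24 / $19,800.00
PI = 1.3243

1.3243


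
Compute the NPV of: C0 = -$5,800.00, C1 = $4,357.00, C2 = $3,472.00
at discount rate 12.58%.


Formula: NPV = C0 + C1/(1+r) + C2/(1+r)^2
Discount C1: $4,357.00 / (1 + 0.1258) = $3,870.14
Discount C2: $3,472.00 / (1 + 0.1258)^2 = $2,739.41
NPV = -$5,800.00 + $3,870.14 + $2,739.41 = $809.55

$809.55


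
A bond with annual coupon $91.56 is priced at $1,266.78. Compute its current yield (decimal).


Formula: Current yield = annual coupon / price
Substituting: CY = $91.56 / $1,266.78
CY = 0.072278

0.072278


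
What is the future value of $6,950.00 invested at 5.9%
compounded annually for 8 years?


Formula: FV = P * (1 + r)^n
Substituting: FV = $6,950.00 * (1 + 0.059)^8
Growth factor: (1.059)^8 = 1.581859
FV = $6,950.00 * 1.581859 = $10,993.92

$10,993.92


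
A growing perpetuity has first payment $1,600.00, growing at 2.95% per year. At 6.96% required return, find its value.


Formula: PV = C / (r - g)
Spread: r - g = 0.0696 - 0.0295 = 0.0401
Substituting: PV = $1,600.00 / 0.0401
PV = $39,900.25

$39,900.25


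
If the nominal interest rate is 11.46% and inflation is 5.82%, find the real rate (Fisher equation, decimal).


Formula: (1 + r_real) = (1 + r_nom) / (1 + inflation)
Substituting: (1 + r_real) = 1.1146 / 1.0582
(1 + r_real) = 1.053298
r_real = 1.053298 - 1 = 0.053298

0.053298


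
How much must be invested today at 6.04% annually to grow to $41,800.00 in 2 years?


Formula: PV = FV / (1 + r)^n
Substituting: PV = $41,800.00 / (1 + 0.0604)^2
Discount factor: (1.0604)^2 = 1.124448
PV = $41,800.00 / 1.124448 = $37,173.79

$37,173.79


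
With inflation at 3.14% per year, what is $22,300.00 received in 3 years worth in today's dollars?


Formula: Real value = nominal / (1 + inflation)^years
Price level: (1 + 0.0314)^3 = 1.097189
Real value = $22,300.00 / 1.097189 = $20,324.67

$20,324.67


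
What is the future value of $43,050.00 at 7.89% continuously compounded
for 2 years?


Formula: FV = P * e^(r*t)
Exponent: r*t = 0.0789 * 2 = 0.1578
e^(0.1578) = 1.170932
FV = $43,050.00 * 1.170932 = $50,408.62

$50,408.62


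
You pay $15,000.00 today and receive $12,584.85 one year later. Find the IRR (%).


Formula: IRR = C1/C0 - 1
Substituting: IRR = $12,584.85 / $15,000.00 - 1
Ratio: 0.83899 - 1 = -0.16101
IRR = -16.101%

-16.101%


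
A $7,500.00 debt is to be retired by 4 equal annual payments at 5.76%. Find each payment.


Formula: PMT = PV * r / (1 - (1+r)^(-n))
Denominator: 1 - (1 + 0.0576)^(-4) = 0.200692
Numerator: $7,500.00 * 0.0576 = 432.0
PMT = 432.0 / 0.200692 = $2,152.55

$2,152.55


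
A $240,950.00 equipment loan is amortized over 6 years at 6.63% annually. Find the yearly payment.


Formula: PMT = PV * r / (1 - (1+r)^(-n))
Denominator: 1 - (1 + 0.0663)^(-6) = 0.319664
Numerator: $240,950.00 * 0.0663 = 15974.985
PMT = 15974.985 / 0.319664 = $49,974.32

$49,974.32


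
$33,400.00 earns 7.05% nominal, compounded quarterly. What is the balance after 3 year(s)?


Formula: FV = P * (1 + r/m)^(m*t)
Period rate: r/m = 0.0705 / 4 = 0.017625
Total periods: m*t = 4 * 3 = 12
Growth factor: (1 + 0.017625)^12 = 1.233256
FV = $33,400.00 * 1.233256 = $41,190.75

$41,190.75


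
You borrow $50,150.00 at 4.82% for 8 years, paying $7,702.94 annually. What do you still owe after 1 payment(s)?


Formula: Balance = PV*(1+r)^k - PMT*((1+r)^k - 1)/r
Growth: (1 + 0.0482)^1 = 1.0482
Accumulated factor: ((1+r)^k - 1)/r = 1.0
Balance = $50,150.00 * 1.0482 - $7,702.94 * 1.0
Balance = $44,864.29

$44,864.29


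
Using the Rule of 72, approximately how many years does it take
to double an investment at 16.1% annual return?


Formula: Years ≈ 72 / r
Substituting: Years ≈ 72 / 16.1
Years ≈ 4.5

4.5 years


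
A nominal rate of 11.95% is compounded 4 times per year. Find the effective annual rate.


Formula: EAR = (1 + r/m)^m - 1
Period rate: r/m = 0.1195 / 4 = 0.029875
Compounding: (1 + 0.029875)^4 = 1.124963
EAR = 1.124963 - 1 = 0.124963

0.124963


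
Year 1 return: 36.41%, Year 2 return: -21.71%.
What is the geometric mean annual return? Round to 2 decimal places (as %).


Formula: Geometric mean = ((1+r1)*(1+r2))^(1/2) - 1
Product: (1 + 0.3641) * (1 + -0.2171) = 1.3641 * 0.7829 = 1.067954
Square root: 1.067954^0.5 = 1.033419
Geometric mean = 1.033419 - 1 = 0.033419
As percentage: 3.34%

3.34%


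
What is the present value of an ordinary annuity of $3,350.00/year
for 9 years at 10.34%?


Formula: PV = PMT * (1 - (1+r)^(-n)) / r
Discount factor: (1 + 0.1034)^(-9) = 0.41248
Bracket: 1 - 0.41248 = 0.58752
PV = $3,350.00 * 0.58752 / 0.1034 = $19,034.73

$19,034.73


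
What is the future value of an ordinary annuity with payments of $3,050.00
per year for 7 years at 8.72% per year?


Formula: FV = PMT * ((1+r)^n - 1) / r
Growth factor: (1 + 0.0872)^7 = 1.79542
Numerator: 1.79542 - 1 = 0.79542
FV = $3,050.00 * 0.79542 / 0.0872 = $27,821.46

$27,821.46


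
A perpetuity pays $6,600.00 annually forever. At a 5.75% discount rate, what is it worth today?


Formula: PV = C / r
Substituting: PV = $6,600.00 / 0.0575
PV = $114,782.61

$114,782.61


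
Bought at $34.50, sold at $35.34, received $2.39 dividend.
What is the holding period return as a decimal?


Formula: HPR = (P1 - P0 + D) / P0
Gain: $35.34 - $34.50 + $2.39 = $3.23
HPR = $3.23 / $34.50 = 0.0936

0.0936


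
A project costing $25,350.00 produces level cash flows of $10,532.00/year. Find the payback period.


Formula: Payback = investment / annual cash flow
Substituting: Payback = $25,350.00 / $10,532.00
Payback = 2.407 years

2.407 years


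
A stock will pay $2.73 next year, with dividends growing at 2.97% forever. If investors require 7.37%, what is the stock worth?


Formula: P = D1 / (r - g)
Spread: r - g = 0.0737 - 0.0297 = 0.044
Substituting: P = $2.73 / 0.044
P = $62.05

$62.05


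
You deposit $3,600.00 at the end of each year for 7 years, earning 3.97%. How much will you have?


Formula: FV = PMT * ((1+r)^n - 1) / r
Growth factor: (1 + 0.0397)^7 = 1.313277
Numerator: 1.313277 - 1 = 0.313277
FV = $3,600.00 * 0.313277 / 0.0397 = $28,407.98

$28,407.98


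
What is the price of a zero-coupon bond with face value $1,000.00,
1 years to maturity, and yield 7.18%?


Formula: Price = FV / (1 + r)^n
Substituting: Price = $1,000.00 / (1 + 0.0718)^1
Discount factor: (1.0718)^1 = 1.0718
Price = $1,000.00 / 1.0718 = $933.01

$933.01


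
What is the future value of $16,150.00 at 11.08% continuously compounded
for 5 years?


Formula: FV = P * e^(r*t)
Exponent: r*t = 0.1108 * 5 = 0.554
e^(0.554) = 1.7402
FV = $16,150.00 * 1.7402 = $28,104.23

$28,104.23


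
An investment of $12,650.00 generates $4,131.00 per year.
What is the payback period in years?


Formula: Payback = investment / annual cash flow
Substituting: Payback = $12,650.00 / $4,131.00
Payback = 3.0622 years

3.0622 years


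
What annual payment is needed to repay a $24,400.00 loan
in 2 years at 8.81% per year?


Formula: PMT = PV * r / (1 - (1+r)^(-n))
Denominator: 1 - (1 + 0.0881)^(-2) = 0.155378
Numerator: $24,400.00 * 0.0881 = 2149.64
PMT = 2149.64 / 0.155378 = $13,834.90

$13,834.90


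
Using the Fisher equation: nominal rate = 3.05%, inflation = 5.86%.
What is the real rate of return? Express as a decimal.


Formula: (1 + r_real) = (1 + r_nom) / (1 + inflation)
Substituting: (1 + r_real) = 1.0305 / 1.0586
(1 + r_real) = 0.973456
r_real = 0.973456 - 1 = -0.026544

-0.026544
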